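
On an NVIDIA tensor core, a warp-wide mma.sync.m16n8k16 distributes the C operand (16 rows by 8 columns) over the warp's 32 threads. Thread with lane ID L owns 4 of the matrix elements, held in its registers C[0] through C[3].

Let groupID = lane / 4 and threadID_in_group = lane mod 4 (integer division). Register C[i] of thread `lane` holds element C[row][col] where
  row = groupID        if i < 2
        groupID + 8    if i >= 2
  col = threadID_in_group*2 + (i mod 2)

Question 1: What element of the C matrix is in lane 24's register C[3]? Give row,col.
14,1

lane 24⇒24/4=6, 24 mod 4=0
i=3  r:6+8⇒14  c:2·0+1⇒1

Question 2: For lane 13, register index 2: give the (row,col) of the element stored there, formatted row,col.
lane 13⇒13/4=3, 13 mod 4=1
i=2  r:3+8⇒11  c:2·1+0⇒2

11,2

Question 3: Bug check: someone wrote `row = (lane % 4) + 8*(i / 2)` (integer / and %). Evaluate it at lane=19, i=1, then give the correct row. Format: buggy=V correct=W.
buggy=3 correct=4

`(lane % 4) + 8*(i / 2)`[19,1]⇒3
lane 19⇒19/4=4, 19 mod 4=3
i=1  r:4+0⇒4  c:2·3+1⇒7
row: 3 vs 4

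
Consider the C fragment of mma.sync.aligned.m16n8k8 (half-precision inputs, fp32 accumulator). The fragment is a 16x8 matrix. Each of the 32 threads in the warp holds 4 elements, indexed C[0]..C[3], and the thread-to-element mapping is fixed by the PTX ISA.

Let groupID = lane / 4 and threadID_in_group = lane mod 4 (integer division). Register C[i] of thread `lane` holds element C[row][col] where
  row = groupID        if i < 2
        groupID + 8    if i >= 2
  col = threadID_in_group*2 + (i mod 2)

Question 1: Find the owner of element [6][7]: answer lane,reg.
r=6⇒gr=6,Rb=0  c=7⇒th=3,odd=1
L=6*4+3=27  i=0*2+1=1

27,1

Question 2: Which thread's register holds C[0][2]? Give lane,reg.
1,0

r:0=>grp=0,rB=0  c:2=>tig=1,lo=0
L=0*4+1=1  i=0*2+0=0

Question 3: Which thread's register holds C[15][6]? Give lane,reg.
r=15->g=7,rb=1  c=6->t=3,b0=0
L=7*4+3=31  i=1*2+0=2

31,2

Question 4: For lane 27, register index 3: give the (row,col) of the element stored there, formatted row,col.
lane 27⇒27/4=6, 27 mod 4=3
i=3  r:6+8⇒14  c:2·3+1⇒7

14,7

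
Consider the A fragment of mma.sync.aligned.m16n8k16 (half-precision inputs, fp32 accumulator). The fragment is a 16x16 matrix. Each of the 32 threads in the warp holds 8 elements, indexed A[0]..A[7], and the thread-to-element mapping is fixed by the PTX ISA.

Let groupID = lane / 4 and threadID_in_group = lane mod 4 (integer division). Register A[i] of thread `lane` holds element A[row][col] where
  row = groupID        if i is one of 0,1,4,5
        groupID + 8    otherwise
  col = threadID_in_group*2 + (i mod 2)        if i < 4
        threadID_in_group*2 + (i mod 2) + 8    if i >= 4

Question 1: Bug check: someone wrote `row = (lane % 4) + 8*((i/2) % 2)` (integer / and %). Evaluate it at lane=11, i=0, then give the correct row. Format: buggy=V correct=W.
buggy=3 correct=2

`(lane % 4) + 8*((i/2) % 2)`[11,0]->3
11: g=2,t=3
[0] (2+0,3*2+0+0) = (2,6)
row: 3 vs 2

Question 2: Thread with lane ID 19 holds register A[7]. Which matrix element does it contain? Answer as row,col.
12,15

lane 19: gr=4 (19/4), th=3 (19%4)
i=7: r=4+8=12, c=3*2+1+8=15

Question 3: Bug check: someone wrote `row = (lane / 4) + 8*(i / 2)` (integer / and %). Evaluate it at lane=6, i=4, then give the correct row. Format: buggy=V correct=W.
`(lane / 4) + 8*(i / 2)`[6,4]->17
lane 6->6/4=1, 6 mod 4=2
i=4  r:1+0->1  c:2·2+0+8->12
row: 17 vs 1

buggy=17 correct=1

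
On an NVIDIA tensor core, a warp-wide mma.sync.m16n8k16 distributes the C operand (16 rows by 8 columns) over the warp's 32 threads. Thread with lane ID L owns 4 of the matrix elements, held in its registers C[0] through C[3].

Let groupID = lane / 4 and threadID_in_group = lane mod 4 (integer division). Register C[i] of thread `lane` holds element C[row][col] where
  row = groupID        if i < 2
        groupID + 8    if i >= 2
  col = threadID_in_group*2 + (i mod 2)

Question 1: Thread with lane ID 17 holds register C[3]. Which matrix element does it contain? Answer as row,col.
12,3

17: gid=4,tid=1
[3] (4+8,1*2+1) = (12,3)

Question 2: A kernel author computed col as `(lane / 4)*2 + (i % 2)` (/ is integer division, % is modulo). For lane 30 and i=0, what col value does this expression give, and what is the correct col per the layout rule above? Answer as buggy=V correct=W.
`(lane / 4)*2 + (i % 2)`[30,0]=>14
lane 30: grp=7 (30/4), tig=2 (30%4)
i=0: r=7+0=7, c=2*2+0=4
col: 14 vs 4

buggy=14 correct=4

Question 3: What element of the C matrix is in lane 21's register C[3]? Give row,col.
lane 21: G=5 (21/4), T=1 (21%4)
i=3: r=5+8=13, c=1*2+1=3

13,3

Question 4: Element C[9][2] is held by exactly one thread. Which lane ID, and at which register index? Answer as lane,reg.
r=9->g=1,rb=1  c=2->t=1,b0=0
L=1*4+1=5  i=1*2+0=2

5,2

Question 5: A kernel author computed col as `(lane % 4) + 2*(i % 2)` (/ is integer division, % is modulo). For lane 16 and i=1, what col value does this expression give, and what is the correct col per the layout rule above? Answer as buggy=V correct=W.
buggy=2 correct=1

`(lane % 4) + 2*(i % 2)`[16,1]->2
L=16->gid=16>>2=4, tid=16&3=0
[1]->row 4+0=4  col 0·2+1=1
col: 2 vs 1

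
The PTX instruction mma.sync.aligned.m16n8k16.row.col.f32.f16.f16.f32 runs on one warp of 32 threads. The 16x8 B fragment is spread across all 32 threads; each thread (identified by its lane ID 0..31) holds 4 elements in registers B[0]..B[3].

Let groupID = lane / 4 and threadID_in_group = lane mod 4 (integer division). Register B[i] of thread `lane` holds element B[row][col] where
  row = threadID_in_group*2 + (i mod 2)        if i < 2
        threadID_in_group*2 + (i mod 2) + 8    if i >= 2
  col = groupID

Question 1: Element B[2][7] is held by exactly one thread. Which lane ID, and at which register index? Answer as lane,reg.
c:7=>grp=7  r:2=>rB=0,tig=1,lo=0
L=7*4+1=29  i=0*2+0=0

29,0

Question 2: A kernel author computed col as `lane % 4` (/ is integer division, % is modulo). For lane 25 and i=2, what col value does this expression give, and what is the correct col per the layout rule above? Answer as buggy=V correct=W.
buggy=1 correct=6

`lane % 4`[25,2]=>1
lane 25: grp=6 (25/4), tig=1 (25%4)
i=2: r=1*2+0+8=10, c=grp=6
col: 1 vs 6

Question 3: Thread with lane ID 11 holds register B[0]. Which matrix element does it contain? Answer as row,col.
6,2

lane 11: gr=2 (11/4), th=3 (11%4)
i=0: r=3*2+0+0=6, c=gr=2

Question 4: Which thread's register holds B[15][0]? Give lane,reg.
c:0=>grp=0  r:15=>rB=1,tig=3,lo=1
L=0*4+3=3  i=1*2+1=3

3,3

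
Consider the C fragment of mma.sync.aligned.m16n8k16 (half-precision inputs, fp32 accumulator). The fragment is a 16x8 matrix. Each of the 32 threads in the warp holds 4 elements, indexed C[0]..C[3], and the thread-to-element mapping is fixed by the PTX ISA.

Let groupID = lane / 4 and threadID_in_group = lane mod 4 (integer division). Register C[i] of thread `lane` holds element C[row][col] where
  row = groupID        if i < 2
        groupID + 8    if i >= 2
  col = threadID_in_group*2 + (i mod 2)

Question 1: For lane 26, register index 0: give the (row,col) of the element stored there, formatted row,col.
6,4

lane 26: grp=6 (26/4), tig=2 (26%4)
i=0: r=6+0=6, c=2*2+0=4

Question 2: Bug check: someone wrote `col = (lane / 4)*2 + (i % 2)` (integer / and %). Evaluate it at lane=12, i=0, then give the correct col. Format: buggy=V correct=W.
buggy=6 correct=0

`(lane / 4)*2 + (i % 2)`[12,0]⇒6
lane 12: gr=3 (12/4), th=0 (12%4)
i=0: r=3+0=3, c=0*2+0=0
col: 6 vs 0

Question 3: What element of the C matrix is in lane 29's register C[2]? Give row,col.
lane 29->29/4=7, 29 mod 4=1
i=2  r:7+8->15  c:2·1+0->2

15,2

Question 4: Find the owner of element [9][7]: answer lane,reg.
7,3

r=9⇒gr=1,Rb=1  c=7⇒th=3,odd=1
L=1*4+3=7  i=1*2+1=3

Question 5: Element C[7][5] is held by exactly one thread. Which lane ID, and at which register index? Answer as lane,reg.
30,1

r=7->g=7,rb=0  c=5->t=2,b0=1
L=7*4+2=30  i=0*2+1=1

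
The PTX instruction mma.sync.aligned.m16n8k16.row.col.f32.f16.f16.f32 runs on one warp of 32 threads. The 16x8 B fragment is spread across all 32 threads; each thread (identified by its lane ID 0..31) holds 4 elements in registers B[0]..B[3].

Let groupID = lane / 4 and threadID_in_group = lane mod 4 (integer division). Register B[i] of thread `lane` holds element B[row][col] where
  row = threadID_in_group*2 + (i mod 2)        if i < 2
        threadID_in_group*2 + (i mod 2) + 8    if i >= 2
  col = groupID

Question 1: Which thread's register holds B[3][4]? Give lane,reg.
c: 4->gid=4  r: 3->r8=0,tid=1,i&1=1
L=4*4+1=17  i=0*2+1=1

17,1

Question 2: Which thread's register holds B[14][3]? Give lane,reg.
c:3=>grp=3  r:14=>rB=1,tig=3,lo=0
L=3*4+3=15  i=1*2+0=2

15,2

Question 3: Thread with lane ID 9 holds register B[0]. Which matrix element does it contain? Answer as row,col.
L=9=>grp=9>>2=2, tig=9&3=1
[0]=>row 1·2+0+0=2  col grp=2

2,2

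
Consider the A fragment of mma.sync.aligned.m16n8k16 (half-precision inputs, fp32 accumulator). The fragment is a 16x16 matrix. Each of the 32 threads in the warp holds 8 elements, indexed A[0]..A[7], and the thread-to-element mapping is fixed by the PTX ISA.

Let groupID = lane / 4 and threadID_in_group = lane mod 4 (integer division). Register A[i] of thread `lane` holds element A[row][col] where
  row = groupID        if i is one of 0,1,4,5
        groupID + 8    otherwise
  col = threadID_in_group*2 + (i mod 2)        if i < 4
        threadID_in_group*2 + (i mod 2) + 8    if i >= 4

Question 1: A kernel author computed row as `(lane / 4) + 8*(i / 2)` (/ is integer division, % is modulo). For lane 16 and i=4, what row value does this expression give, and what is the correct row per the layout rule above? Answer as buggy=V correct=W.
`(lane / 4) + 8*(i / 2)`[16,4]->20
L=16->g=16>>2=4, t=16&3=0
[4]->row 4+0=4  col 0·2+0+8=8
row: 20 vs 4

buggy=20 correct=4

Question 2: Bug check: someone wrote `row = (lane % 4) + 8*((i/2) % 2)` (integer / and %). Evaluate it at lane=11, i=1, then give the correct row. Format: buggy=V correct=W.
buggy=3 correct=2

`(lane % 4) + 8*((i/2) % 2)`[11,1]⇒3
11: gr=2,th=3
[1] (2+0,3*2+1+0) = (2,7)
row: 3 vs 2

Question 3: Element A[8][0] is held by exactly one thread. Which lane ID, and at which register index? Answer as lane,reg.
0,2

r:8=>grp=0,rB=1  c:0=>cB=0,tig=0,lo=0
L=0*4+0=0  i=0*4+1*2+0=2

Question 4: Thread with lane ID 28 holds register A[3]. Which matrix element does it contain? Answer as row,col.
28: gid=7,tid=0
[3] (7+8,0*2+1+0) = (15,1)

15,1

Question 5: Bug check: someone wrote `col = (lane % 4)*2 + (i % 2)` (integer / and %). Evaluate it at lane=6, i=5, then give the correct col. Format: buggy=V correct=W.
`(lane % 4)*2 + (i % 2)`[6,5]=>5
L=6=>grp=6>>2=1, tig=6&3=2
[5]=>row 1+0=1  col 2·2+1+8=13
col: 5 vs 13

buggy=5 correct=13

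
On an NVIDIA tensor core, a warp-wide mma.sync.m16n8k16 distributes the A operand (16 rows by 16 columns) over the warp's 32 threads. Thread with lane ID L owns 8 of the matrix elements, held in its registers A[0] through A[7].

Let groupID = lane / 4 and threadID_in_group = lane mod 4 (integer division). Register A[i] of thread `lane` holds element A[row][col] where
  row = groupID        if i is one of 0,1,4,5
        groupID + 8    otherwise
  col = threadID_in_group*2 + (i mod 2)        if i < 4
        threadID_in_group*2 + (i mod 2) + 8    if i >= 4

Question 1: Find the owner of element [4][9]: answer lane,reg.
16,5

r=4→G=4,rhi=0  c=9→chi=1,T=0,p=1
L=4*4+0=16  i=1*4+0*2+1=5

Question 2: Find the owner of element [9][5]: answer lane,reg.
6,3

r:9=>grp=1,rB=1  c:5=>cB=0,tig=2,lo=1
L=1*4+2=6  i=0*4+1*2+1=3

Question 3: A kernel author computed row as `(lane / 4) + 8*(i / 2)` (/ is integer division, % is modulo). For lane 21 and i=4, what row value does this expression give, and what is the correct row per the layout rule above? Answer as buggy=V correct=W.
`(lane / 4) + 8*(i / 2)`[21,4]->21
lane 21->21/4=5, 21 mod 4=1
i=4  r:5+0->5  c:2·1+0+8->10
row: 21 vs 5

buggy=21 correct=5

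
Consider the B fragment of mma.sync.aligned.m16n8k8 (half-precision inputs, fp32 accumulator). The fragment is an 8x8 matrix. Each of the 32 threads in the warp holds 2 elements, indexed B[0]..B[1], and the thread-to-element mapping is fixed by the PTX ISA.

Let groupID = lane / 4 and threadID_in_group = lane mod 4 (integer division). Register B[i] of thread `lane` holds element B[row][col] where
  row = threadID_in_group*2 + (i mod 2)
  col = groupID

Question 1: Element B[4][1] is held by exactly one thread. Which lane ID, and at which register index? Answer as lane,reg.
6,0

c:1=>grp=1  r:4=>tig=2,lo=0
L=1*4+2=6  i=0=0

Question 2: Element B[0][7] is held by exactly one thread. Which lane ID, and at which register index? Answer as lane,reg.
28,0

c=7->g=7  r=0->t=0,b0=0
L=7*4+0=28  i=0=0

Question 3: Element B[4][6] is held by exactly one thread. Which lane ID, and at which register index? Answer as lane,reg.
c=6→G=6  r=4→T=2,p=0
L=6*4+2=26  i=0=0

26,0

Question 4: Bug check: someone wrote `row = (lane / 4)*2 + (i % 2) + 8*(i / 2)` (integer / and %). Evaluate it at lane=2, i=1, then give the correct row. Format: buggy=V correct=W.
buggy=1 correct=5

`(lane / 4)*2 + (i % 2) + 8*(i / 2)`[2,1]->1
2: gid=0,tid=2
[1] (2*2+1,0) = (5,0)
row: 1 vs 5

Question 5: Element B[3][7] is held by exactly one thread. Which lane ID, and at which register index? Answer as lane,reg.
29,1

c=7->g=7  r=3->t=1,b0=1
L=7*4+1=29  i=1=1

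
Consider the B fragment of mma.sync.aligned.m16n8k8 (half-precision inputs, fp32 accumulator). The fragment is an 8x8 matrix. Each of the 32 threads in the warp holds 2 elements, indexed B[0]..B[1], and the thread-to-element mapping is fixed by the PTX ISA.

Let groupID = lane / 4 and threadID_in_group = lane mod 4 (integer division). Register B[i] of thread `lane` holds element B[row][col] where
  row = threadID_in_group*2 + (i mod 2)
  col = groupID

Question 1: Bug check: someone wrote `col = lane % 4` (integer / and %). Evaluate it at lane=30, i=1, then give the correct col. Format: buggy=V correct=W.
buggy=2 correct=7

`lane % 4`[30,1]=>2
L=30=>grp=30>>2=7, tig=30&3=2
[1]=>row 2·2+1=5  col grp=7
col: 2 vs 7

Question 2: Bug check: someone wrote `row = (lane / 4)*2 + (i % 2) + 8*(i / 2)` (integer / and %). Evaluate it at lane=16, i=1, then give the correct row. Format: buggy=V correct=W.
buggy=9 correct=1

`(lane / 4)*2 + (i % 2) + 8*(i / 2)`[16,1]->9
lane 16: g=4 (16/4), t=0 (16%4)
i=1: r=0*2+1=1, c=g=4
row: 9 vs 1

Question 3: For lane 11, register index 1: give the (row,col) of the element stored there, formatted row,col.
lane 11: g=2 (11/4), t=3 (11%4)
i=1: r=3*2+1=7, c=g=2

7,2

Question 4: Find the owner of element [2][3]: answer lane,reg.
c=3→G=3  r=2→T=1,p=0
L=3*4+1=13  i=0=0

13,0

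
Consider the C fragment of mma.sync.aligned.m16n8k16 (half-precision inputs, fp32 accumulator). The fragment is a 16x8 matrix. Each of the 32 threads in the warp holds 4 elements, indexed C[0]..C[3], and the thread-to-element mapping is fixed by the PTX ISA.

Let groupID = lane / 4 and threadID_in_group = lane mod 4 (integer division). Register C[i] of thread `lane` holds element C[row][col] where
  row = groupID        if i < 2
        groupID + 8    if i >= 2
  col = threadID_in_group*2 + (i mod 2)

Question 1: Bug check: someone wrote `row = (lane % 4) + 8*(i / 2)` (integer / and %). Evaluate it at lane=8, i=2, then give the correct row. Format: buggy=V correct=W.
`(lane % 4) + 8*(i / 2)`[8,2]->8
8: gid=2,tid=0
[2] (2+8,0*2+0) = (10,0)
row: 8 vs 10

buggy=8 correct=10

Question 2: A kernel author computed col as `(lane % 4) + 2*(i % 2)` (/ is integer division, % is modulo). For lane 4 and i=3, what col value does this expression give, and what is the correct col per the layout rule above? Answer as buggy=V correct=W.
buggy=2 correct=1

`(lane % 4) + 2*(i % 2)`[4,3]->2
L=4->gid=4>>2=1, tid=4&3=0
[3]->row 1+8=9  col 0·2+1=1
col: 2 vs 1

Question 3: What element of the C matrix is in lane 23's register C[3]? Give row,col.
13,7

lane 23⇒23/4=5, 23 mod 4=3
i=3  r:5+8⇒13  c:2·3+1⇒7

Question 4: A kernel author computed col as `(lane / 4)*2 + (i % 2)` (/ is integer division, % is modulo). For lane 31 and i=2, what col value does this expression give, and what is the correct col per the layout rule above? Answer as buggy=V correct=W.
`(lane / 4)*2 + (i % 2)`[31,2]->14
lane 31: gid=7 (31/4), tid=3 (31%4)
i=2: r=7+8=15, c=3*2+0=6
col: 14 vs 6

buggy=14 correct=6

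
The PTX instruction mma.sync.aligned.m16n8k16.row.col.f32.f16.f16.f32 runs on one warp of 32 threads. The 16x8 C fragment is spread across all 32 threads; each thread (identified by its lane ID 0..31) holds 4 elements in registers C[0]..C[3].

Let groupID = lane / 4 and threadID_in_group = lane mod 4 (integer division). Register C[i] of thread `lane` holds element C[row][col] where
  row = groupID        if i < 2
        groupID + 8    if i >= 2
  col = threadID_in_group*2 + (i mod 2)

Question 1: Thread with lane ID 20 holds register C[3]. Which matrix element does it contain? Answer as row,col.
13,1

lane 20: g=5 (20/4), t=0 (20%4)
i=3: r=5+8=13, c=0*2+1=1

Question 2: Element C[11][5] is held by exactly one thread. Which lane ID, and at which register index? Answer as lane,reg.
14,3

r: 11->gid=3,r8=1  c: 5->tid=2,i&1=1
L=3*4+2=14  i=1*2+1=3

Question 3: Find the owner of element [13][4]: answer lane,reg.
22,2

r: 13->gid=5,r8=1  c: 4->tid=2,i&1=0
L=5*4+2=22  i=1*2+0=2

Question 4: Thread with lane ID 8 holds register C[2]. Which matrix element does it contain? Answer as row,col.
10,0

8: grp=2,tig=0
[2] (2+8,0*2+0) = (10,0)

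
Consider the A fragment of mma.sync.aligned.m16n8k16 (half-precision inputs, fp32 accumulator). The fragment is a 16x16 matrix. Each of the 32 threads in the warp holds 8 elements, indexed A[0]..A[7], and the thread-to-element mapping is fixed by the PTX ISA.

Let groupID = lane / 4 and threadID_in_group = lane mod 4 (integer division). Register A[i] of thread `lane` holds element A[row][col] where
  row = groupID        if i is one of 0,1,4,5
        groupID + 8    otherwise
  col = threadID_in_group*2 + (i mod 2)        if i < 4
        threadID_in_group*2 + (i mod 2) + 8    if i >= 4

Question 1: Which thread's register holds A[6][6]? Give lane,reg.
r: 6->gid=6,r8=0  c: 6->c8=0,tid=3,i&1=0
L=6*4+3=27  i=0*4+0*2+0=0

27,0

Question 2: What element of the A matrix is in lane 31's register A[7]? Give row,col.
lane 31: G=7 (31/4), T=3 (31%4)
i=7: r=7+8=15, c=3*2+1+8=15

15,15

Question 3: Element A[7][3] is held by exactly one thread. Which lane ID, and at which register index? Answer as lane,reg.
r=7->g=7,rb=0  c=3->cb=0,t=1,b0=1
L=7*4+1=29  i=0*4+0*2+1=1

29,1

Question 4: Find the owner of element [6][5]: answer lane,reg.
r=6⇒gr=6,Rb=0  c=5⇒Cb=0,th=2,odd=1
L=6*4+2=26  i=0*4+0*2+1=1

26,1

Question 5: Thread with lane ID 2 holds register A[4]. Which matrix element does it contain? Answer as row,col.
0,12

lane 2: grp=0 (2/4), tig=2 (2%4)
i=4: r=0+0=0, c=2*2+0+8=12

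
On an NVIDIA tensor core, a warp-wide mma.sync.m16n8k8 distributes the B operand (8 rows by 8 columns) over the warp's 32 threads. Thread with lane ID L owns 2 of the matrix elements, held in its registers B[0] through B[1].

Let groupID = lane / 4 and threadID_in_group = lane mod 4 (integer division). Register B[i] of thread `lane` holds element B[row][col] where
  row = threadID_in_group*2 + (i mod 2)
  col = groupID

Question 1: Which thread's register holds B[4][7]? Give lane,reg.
c=7⇒gr=7  r=4⇒th=2,odd=0
L=7*4+2=30  i=0=0

30,0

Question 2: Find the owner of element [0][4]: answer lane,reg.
c=4⇒gr=4  r=0⇒th=0,odd=0
L=4*4+0=16  i=0=0

16,0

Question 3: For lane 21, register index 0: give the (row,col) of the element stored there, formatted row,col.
2,5

L=21->gid=21>>2=5, tid=21&3=1
[0]->row 1·2+0=2  col gid=5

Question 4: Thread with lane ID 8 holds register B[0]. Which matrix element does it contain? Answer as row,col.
0,2

L=8=>grp=8>>2=2, tig=8&3=0
[0]=>row 0·2+0=0  col grp=2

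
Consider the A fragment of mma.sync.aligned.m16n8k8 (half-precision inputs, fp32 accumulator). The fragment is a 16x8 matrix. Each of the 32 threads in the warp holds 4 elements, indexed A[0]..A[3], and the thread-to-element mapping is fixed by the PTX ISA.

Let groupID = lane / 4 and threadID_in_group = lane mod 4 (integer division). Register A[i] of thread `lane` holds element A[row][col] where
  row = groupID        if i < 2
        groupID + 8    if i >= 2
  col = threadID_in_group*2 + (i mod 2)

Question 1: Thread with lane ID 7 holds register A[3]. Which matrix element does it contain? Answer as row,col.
9,7

7: grp=1,tig=3
[3] (1+8,3*2+1) = (9,7)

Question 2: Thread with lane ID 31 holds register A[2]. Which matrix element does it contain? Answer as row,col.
15,6

L=31⇒gr=31>>2=7, th=31&3=3
[2]⇒row 7+8=15  col 3·2+0=6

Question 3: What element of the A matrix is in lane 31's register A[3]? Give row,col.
lane 31⇒31/4=7, 31 mod 4=3
i=3  r:7+8⇒15  c:2·3+1⇒7

15,7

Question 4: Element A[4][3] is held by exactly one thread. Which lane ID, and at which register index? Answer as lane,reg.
r:4=>grp=4,rB=0  c:3=>tig=1,lo=1
L=4*4+1=17  i=0*2+1=1

17,1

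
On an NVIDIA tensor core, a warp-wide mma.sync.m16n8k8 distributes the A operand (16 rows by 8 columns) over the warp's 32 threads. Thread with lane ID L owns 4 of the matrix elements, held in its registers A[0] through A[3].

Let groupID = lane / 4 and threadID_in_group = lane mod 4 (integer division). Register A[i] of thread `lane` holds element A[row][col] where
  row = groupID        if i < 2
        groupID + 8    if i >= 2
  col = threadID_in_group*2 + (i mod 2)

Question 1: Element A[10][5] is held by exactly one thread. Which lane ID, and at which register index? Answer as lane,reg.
10,3

r=10->g=2,rb=1  c=5->t=2,b0=1
L=2*4+2=10  i=1*2+1=3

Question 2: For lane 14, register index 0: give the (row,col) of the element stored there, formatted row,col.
3,4

14: gid=3,tid=2
[0] (3+0,2*2+0) = (3,4)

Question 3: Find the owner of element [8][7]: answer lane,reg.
r=8⇒gr=0,Rb=1  c=7⇒th=3,odd=1
L=0*4+3=3  i=1*2+1=3

3,3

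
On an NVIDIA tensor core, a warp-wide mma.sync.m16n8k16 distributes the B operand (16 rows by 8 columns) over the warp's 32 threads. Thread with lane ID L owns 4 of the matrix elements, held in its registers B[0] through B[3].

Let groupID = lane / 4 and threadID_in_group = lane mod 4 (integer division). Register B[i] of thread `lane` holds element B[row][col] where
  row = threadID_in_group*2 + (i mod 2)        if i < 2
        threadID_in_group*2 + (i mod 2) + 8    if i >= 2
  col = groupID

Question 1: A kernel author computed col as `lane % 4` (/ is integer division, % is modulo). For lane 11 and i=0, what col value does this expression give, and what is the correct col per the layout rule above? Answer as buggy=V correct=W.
`lane % 4`[11,0]⇒3
L=11⇒gr=11>>2=2, th=11&3=3
[0]⇒row 3·2+0+0=6  col gr=2
col: 3 vs 2

buggy=3 correct=2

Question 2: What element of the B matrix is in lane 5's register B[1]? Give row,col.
3,1

L=5⇒gr=5>>2=1, th=5&3=1
[1]⇒row 1·2+1+0=3  col gr=1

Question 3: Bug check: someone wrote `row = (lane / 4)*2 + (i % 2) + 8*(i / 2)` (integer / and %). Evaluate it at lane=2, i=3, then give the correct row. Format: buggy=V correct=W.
buggy=9 correct=13

`(lane / 4)*2 + (i % 2) + 8*(i / 2)`[2,3]⇒9
L=2⇒gr=2>>2=0, th=2&3=2
[3]⇒row 2·2+1+8=13  col gr=0
row: 9 vs 13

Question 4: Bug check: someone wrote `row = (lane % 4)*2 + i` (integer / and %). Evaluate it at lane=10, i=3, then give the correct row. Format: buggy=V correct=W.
`(lane % 4)*2 + i`[10,3]->7
lane 10->10/4=2, 10 mod 4=2
i=3  r:2·2+1+8->13  c:2
row: 7 vs 13

buggy=7 correct=13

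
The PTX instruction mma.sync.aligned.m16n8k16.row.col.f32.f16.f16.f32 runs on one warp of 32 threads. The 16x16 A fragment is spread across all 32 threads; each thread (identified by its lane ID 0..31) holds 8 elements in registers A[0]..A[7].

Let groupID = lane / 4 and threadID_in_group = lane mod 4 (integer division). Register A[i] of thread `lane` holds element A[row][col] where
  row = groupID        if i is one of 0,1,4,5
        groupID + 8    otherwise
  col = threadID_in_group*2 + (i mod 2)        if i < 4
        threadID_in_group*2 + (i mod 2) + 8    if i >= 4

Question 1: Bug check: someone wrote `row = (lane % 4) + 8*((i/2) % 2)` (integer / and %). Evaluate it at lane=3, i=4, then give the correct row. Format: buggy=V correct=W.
buggy=3 correct=0

`(lane % 4) + 8*((i/2) % 2)`[3,4]=>3
L=3=>grp=3>>2=0, tig=3&3=3
[4]=>row 0+0=0  col 3·2+0+8=14
row: 3 vs 0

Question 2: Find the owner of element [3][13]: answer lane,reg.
r=3→G=3,rhi=0  c=13→chi=1,T=2,p=1
L=3*4+2=14  i=1*4+0*2+1=5

14,5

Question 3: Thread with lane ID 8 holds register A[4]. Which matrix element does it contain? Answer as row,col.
2,8

8: gid=2,tid=0
[4] (2+0,0*2+0+8) = (2,8)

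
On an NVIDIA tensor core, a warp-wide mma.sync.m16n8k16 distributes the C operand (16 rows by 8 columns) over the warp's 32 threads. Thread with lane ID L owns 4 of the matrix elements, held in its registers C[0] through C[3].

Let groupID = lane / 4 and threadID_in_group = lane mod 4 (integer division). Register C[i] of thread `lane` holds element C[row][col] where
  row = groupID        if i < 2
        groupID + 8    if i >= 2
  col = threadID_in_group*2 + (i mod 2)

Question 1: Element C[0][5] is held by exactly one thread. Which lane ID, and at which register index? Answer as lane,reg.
r=0⇒gr=0,Rb=0  c=5⇒th=2,odd=1
L=0*4+2=2  i=0*2+1=1

2,1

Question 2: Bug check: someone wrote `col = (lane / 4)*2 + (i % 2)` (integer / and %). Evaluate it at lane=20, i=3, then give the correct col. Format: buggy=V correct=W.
`(lane / 4)*2 + (i % 2)`[20,3]⇒11
L=20⇒gr=20>>2=5, th=20&3=0
[3]⇒row 5+8=13  col 0·2+1=1
col: 11 vs 1

buggy=11 correct=1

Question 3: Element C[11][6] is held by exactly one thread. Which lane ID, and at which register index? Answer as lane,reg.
r=11→G=3,rhi=1  c=6→T=3,p=0
L=3*4+3=15  i=1*2+0=2

15,2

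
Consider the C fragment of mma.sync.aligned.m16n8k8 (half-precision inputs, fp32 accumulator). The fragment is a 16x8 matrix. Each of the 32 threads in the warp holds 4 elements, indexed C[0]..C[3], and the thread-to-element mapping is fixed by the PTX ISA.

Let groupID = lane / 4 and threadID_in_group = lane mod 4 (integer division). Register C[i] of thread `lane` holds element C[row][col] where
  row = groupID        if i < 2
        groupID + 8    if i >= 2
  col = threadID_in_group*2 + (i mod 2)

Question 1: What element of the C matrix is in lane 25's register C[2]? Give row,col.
14,2

L=25→G=25>>2=6, T=25&3=1
[2]→row 6+8=14  col 1·2+0=2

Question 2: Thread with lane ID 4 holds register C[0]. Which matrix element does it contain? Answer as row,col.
L=4→G=4>>2=1, T=4&3=0
[0]→row 1+0=1  col 0·2+0=0

1,0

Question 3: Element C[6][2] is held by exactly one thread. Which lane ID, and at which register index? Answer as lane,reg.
25,0

r=6→G=6,rhi=0  c=2→T=1,p=0
L=6*4+1=25  i=0*2+0=0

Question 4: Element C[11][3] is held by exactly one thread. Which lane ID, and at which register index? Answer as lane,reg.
r=11⇒gr=3,Rb=1  c=3⇒th=1,odd=1
L=3*4+1=13  i=1*2+1=3

13,3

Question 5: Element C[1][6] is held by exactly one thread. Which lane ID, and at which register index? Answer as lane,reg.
r=1⇒gr=1,Rb=0  c=6⇒th=3,odd=0
L=1*4+3=7  i=0*2+0=0

7,0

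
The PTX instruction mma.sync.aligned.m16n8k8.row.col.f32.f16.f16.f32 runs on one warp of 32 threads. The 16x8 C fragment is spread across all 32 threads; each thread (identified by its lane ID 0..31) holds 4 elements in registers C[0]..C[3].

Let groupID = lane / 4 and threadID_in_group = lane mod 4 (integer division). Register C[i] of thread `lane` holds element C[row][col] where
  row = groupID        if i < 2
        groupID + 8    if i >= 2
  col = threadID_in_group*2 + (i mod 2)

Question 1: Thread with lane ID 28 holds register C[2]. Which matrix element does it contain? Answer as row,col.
28: G=7,T=0
[2] (7+8,0*2+0) = (15,0)

15,0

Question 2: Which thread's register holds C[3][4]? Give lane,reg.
r=3⇒gr=3,Rb=0  c=4⇒th=2,odd=0
L=3*4+2=14  i=0*2+0=0

14,0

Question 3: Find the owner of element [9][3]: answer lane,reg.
r=9→G=1,rhi=1  c=3→T=1,p=1
L=1*4+1=5  i=1*2+1=3

5,3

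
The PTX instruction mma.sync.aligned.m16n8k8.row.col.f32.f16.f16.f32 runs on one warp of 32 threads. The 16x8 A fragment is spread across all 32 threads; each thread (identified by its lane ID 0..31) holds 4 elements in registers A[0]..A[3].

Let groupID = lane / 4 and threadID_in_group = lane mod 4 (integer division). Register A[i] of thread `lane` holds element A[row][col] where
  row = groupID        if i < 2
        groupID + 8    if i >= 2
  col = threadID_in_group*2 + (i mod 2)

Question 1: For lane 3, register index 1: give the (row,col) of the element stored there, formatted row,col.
0,7

lane 3: G=0 (3/4), T=3 (3%4)
i=1: r=0+0=0, c=3*2+1=7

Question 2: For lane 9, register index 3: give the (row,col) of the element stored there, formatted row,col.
L=9->gid=9>>2=2, tid=9&3=1
[3]->row 2+8=10  col 1·2+1=3

10,3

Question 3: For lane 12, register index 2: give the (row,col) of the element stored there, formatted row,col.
12: grp=3,tig=0
[2] (3+8,0*2+0) = (11,0)

11,0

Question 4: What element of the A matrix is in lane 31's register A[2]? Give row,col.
15,6

lane 31->31/4=7, 31 mod 4=3
i=2  r:7+8->15  c:2·3+0->6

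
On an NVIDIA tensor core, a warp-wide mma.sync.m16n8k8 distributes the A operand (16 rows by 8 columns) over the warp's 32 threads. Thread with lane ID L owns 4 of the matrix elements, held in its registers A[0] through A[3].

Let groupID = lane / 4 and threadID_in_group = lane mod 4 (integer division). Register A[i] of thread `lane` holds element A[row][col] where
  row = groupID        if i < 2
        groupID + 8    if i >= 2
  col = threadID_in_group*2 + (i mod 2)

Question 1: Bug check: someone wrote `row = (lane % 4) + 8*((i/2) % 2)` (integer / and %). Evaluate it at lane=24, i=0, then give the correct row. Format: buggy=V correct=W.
buggy=0 correct=6

`(lane % 4) + 8*((i/2) % 2)`[24,0]→0
lane 24: G=6 (24/4), T=0 (24%4)
i=0: r=6+0=6, c=0*2+0=0
row: 0 vs 6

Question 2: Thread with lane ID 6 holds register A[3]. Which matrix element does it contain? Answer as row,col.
6: g=1,t=2
[3] (1+8,2*2+1) = (9,5)

9,5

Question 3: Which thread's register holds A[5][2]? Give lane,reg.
r:5=>grp=5,rB=0  c:2=>tig=1,lo=0
L=5*4+1=21  i=0*2+0=0

21,0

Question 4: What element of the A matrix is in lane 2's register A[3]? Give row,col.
8,5

L=2⇒gr=2>>2=0, th=2&3=2
[3]⇒row 0+8=8  col 2·2+1=5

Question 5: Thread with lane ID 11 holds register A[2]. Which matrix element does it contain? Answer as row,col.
11: gr=2,th=3
[2] (2+8,3*2+0) = (10,6)

10,6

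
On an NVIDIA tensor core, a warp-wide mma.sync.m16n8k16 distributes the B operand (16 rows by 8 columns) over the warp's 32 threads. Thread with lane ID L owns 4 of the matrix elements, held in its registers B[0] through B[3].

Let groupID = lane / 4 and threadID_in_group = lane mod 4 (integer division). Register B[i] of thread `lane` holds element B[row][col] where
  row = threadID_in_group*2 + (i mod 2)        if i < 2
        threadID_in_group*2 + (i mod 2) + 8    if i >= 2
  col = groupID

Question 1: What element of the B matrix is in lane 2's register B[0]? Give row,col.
lane 2=>2/4=0, 2 mod 4=2
i=0  r:2·2+0+0=>4  c:0

4,0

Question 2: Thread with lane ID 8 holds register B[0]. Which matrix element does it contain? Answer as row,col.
0,2

lane 8: G=2 (8/4), T=0 (8%4)
i=0: r=0*2+0+0=0, c=G=2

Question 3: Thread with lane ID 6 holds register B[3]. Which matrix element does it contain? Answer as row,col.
13,1

lane 6=>6/4=1, 6 mod 4=2
i=3  r:2·2+1+8=>13  c:1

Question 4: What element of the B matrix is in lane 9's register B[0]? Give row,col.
L=9⇒gr=9>>2=2, th=9&3=1
[0]⇒row 1·2+0+0=2  col gr=2

2,2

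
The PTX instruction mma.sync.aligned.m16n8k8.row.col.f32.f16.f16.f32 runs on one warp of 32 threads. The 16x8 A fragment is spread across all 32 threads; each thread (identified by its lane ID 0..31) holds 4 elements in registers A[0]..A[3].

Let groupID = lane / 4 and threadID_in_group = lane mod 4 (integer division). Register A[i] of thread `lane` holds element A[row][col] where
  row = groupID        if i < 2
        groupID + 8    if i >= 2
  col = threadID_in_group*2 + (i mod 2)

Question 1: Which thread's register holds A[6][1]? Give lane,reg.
24,1

r: 6->gid=6,r8=0  c: 1->tid=0,i&1=1
L=6*4+0=24  i=0*2+1=1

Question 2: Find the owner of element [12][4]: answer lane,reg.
18,2

r=12⇒gr=4,Rb=1  c=4⇒th=2,odd=0
L=4*4+2=18  i=1*2+0=2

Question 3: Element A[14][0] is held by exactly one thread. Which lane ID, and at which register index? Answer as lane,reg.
24,2

r=14⇒gr=6,Rb=1  c=0⇒th=0,odd=0
L=6*4+0=24  i=1*2+0=2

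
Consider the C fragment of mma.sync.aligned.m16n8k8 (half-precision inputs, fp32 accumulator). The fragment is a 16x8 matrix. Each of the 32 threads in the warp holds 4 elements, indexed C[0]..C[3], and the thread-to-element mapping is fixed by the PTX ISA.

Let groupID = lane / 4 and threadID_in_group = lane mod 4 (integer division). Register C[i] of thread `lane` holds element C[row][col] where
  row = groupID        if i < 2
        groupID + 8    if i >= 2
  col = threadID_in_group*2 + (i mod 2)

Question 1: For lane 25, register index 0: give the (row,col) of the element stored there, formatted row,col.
lane 25: G=6 (25/4), T=1 (25%4)
i=0: r=6+0=6, c=1*2+0=2

6,2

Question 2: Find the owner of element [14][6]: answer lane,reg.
r:14=>grp=6,rB=1  c:6=>tig=3,lo=0
L=6*4+3=27  i=1*2+0=2

27,2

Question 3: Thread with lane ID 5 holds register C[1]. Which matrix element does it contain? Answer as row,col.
5: G=1,T=1
[1] (1+0,1*2+1) = (1,3)

1,3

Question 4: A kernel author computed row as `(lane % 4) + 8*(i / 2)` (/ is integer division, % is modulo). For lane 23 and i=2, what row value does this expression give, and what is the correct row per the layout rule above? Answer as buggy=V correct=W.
buggy=11 correct=13

`(lane % 4) + 8*(i / 2)`[23,2]⇒11
lane 23⇒23/4=5, 23 mod 4=3
i=2  r:5+8⇒13  c:2·3+0⇒6
row: 11 vs 13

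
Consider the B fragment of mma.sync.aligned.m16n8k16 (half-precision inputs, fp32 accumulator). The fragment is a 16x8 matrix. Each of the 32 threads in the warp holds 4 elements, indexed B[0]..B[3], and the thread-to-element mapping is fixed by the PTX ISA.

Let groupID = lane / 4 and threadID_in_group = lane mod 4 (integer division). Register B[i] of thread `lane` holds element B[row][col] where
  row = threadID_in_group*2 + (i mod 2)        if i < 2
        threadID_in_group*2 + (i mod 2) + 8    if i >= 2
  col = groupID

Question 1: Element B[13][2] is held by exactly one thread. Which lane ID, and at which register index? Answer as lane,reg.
10,3

c: 2->gid=2  r: 13->r8=1,tid=2,i&1=1
L=2*4+2=10  i=1*2+1=3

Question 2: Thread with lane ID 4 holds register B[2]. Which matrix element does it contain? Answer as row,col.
8,1

lane 4->4/4=1, 4 mod 4=0
i=2  r:2·0+0+8->8  c:1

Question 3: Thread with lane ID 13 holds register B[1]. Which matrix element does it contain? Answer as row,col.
L=13⇒gr=13>>2=3, th=13&3=1
[1]⇒row 1·2+1+0=3  col gr=3

3,3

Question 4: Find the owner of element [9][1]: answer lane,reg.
c: 1->gid=1  r: 9->r8=1,tid=0,i&1=1
L=1*4+0=4  i=1*2+1=3

4,3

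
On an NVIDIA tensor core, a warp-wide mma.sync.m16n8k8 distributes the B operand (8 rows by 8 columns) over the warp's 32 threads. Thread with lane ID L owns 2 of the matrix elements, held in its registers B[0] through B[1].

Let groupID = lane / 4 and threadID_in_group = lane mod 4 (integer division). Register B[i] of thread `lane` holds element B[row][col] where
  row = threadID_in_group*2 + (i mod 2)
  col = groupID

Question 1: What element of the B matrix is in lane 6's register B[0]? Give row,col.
lane 6: g=1 (6/4), t=2 (6%4)
i=0: r=2*2+0=4, c=g=1

4,1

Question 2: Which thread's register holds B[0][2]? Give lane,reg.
c=2→G=2  r=0→T=0,p=0
L=2*4+0=8  i=0=0

8,0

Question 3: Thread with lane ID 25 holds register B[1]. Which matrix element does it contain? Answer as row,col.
3,6

lane 25->25/4=6, 25 mod 4=1
i=1  r:2·1+1->3  c:6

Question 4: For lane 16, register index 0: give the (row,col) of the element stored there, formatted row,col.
0,4

lane 16: G=4 (16/4), T=0 (16%4)
i=0: r=0*2+0=0, c=G=4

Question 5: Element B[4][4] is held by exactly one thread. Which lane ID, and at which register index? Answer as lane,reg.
c=4->g=4  r=4->t=2,b0=0
L=4*4+2=18  i=0=0

18,0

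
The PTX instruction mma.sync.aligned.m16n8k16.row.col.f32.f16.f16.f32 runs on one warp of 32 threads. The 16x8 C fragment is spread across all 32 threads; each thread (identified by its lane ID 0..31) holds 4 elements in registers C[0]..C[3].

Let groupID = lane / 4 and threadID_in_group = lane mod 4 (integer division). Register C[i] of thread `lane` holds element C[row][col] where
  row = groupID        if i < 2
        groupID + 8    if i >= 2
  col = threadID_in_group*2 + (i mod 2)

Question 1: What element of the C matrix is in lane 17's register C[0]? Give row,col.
4,2

17: gid=4,tid=1
[0] (4+0,1*2+0) = (4,2)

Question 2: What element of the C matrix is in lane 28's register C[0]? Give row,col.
7,0

L=28=>grp=28>>2=7, tig=28&3=0
[0]=>row 7+0=7  col 0·2+0=0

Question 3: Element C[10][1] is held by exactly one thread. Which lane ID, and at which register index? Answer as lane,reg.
8,3

r:10=>grp=2,rB=1  c:1=>tig=0,lo=1
L=2*4+0=8  i=1*2+1=3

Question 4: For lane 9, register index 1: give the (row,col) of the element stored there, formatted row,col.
2,3

lane 9->9/4=2, 9 mod 4=1
i=1  r:2+0->2  c:2·1+1->3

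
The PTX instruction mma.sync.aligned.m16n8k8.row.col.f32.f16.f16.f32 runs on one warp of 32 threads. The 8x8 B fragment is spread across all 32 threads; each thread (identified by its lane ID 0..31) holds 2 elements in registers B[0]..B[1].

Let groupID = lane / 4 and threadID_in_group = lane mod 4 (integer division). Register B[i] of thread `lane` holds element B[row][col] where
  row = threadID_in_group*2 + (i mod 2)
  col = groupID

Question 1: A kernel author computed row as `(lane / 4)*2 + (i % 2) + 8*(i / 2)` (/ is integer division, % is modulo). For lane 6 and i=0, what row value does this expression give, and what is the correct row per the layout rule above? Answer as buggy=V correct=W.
buggy=2 correct=4

`(lane / 4)*2 + (i % 2) + 8*(i / 2)`[6,0]→2
L=6→G=6>>2=1, T=6&3=2
[0]→row 2·2+0=4  col G=1
row: 2 vs 4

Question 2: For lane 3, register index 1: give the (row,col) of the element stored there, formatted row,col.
7,0

lane 3=>3/4=0, 3 mod 4=3
i=1  r:2·3+1=>7  c:0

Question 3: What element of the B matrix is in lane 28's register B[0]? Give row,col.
L=28⇒gr=28>>2=7, th=28&3=0
[0]⇒row 0·2+0=0  col gr=7

0,7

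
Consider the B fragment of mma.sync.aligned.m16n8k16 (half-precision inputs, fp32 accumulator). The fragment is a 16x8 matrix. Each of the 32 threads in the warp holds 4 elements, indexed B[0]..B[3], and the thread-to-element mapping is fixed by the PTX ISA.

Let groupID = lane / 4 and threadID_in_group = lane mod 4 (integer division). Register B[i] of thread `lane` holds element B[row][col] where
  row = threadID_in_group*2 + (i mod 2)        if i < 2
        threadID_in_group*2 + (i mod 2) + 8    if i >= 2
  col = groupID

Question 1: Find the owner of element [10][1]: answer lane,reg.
5,2

c=1→G=1  r=10→rhi=1,T=1,p=0
L=1*4+1=5  i=1*2+0=2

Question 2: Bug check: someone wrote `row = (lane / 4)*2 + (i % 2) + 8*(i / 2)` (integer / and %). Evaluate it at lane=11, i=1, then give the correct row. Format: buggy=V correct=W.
`(lane / 4)*2 + (i % 2) + 8*(i / 2)`[11,1]⇒5
L=11⇒gr=11>>2=2, th=11&3=3
[1]⇒row 3·2+1+0=7  col gr=2
row: 5 vs 7

buggy=5 correct=7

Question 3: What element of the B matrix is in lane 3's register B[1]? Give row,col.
lane 3→3/4=0, 3 mod 4=3
i=1  r:2·3+1+0→7  c:0

7,0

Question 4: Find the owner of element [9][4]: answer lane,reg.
c=4⇒gr=4  r=9⇒Rb=1,th=0,odd=1
L=4*4+0=16  i=1*2+1=3

16,3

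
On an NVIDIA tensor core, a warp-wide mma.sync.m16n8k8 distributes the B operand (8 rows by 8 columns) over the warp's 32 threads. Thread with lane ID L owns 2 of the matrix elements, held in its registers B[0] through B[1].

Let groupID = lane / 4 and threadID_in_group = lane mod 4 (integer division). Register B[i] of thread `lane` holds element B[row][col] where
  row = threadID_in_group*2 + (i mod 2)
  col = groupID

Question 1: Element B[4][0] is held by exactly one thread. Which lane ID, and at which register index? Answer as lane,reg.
c=0->g=0  r=4->t=2,b0=0
L=0*4+2=2  i=0=0

2,0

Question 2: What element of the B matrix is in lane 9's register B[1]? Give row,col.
lane 9: gid=2 (9/4), tid=1 (9%4)
i=1: r=1*2+1=3, c=gid=2

3,2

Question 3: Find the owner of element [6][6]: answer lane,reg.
27,0

c: 6->gid=6  r: 6->tid=3,i&1=0
L=6*4+3=27  i=0=0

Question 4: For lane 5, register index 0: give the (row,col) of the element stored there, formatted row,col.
L=5=>grp=5>>2=1, tig=5&3=1
[0]=>row 1·2+0=2  col grp=1

2,1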